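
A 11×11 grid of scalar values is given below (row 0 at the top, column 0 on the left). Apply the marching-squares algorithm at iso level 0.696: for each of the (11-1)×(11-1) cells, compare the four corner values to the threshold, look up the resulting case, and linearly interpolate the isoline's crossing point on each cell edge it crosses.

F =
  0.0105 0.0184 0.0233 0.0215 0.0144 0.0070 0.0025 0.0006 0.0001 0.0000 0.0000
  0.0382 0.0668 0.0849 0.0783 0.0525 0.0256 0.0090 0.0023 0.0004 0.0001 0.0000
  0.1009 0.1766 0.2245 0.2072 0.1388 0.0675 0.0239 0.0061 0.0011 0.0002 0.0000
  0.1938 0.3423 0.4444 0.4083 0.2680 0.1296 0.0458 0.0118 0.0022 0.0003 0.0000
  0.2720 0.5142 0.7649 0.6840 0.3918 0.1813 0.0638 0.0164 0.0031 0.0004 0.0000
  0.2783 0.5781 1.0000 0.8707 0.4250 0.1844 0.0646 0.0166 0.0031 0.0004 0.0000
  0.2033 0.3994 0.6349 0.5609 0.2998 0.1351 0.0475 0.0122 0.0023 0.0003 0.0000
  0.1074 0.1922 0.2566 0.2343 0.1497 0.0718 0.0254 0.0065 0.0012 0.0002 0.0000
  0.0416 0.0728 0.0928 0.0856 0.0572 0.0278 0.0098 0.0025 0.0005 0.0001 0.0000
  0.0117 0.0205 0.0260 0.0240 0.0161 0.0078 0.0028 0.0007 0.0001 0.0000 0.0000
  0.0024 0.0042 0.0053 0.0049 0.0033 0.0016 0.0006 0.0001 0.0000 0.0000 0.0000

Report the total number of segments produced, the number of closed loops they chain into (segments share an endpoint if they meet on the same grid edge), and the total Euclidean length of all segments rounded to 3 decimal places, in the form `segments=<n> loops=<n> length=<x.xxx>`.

segments=8 loops=1 length=6.322

cell (3,1): code 0100 → (3.785,2.000)–(4.000,1.725)
cell (3,2): code 1000 → (4.000,2.852)–(3.785,2.000)
cell (4,1): code 0110 → (4.000,1.725)–(5.000,1.279)
cell (4,2): code 1101 → (4.064,3.000)–(4.000,2.852)
cell (4,3): code 1000 → (5.000,3.392)–(4.064,3.000)
cell (5,1): code 0010 → (5.000,1.279)–(5.833,2.000)
cell (5,2): code 0011 → (5.833,2.000)–(5.564,3.000)
cell (5,3): code 0001 → (5.564,3.000)–(5.000,3.392)
total: 8 segments, chained into 1 closed loop(s), length Σ = 6.321675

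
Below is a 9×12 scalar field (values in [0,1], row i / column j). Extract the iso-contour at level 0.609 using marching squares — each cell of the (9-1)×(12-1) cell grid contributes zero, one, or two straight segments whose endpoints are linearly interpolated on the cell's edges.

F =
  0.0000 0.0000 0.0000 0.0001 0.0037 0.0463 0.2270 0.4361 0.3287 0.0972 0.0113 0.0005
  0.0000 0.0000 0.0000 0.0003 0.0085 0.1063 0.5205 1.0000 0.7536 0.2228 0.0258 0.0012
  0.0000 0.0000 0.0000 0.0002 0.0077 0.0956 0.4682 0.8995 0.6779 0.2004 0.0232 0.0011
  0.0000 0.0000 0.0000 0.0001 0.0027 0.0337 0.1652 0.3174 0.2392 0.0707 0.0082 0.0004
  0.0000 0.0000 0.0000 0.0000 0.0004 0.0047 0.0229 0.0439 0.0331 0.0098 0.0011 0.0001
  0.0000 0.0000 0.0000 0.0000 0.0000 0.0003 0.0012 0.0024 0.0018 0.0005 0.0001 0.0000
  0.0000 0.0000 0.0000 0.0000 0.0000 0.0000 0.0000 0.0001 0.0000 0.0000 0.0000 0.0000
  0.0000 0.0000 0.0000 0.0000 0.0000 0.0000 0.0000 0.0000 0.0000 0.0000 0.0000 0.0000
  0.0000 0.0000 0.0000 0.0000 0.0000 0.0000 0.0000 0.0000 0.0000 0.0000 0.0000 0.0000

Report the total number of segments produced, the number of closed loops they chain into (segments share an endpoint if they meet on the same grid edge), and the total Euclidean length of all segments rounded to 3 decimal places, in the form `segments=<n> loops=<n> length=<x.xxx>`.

segments=8 loops=1 length=6.693

cell (0,6): code 0100 → (0.307,7.000)–(1.000,6.185)
cell (0,7): code 1100 → (0.660,8.000)–(0.307,7.000)
cell (0,8): code 1000 → (1.000,8.272)–(0.660,8.000)
cell (1,6): code 0110 → (1.000,6.185)–(2.000,6.326)
cell (1,8): code 1001 → (2.000,8.144)–(1.000,8.272)
cell (2,6): code 0010 → (2.000,6.326)–(2.499,7.000)
cell (2,7): code 0011 → (2.499,7.000)–(2.157,8.000)
cell (2,8): code 0001 → (2.157,8.000)–(2.000,8.144)
total: 8 segments, chained into 1 closed loop(s), length Σ = 6.693415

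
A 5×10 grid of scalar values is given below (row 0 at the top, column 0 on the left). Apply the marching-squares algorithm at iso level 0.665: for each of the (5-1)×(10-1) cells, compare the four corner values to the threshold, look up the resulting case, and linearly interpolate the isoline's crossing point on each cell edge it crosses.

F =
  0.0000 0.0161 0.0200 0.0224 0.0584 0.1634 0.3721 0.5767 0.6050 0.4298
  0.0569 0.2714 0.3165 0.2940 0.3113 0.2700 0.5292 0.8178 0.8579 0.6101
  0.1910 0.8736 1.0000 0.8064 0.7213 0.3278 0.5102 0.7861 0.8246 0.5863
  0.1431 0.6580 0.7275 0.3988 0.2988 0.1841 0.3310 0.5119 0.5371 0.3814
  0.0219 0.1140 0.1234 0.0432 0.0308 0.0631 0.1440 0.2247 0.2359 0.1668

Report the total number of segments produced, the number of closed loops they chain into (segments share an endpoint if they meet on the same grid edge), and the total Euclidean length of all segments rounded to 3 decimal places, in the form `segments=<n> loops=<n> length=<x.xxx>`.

segments=20 loops=2 length=15.636

cell (0,6): code 0100 → (0.366,7.000)–(1.000,6.471)
cell (0,7): code 1100 → (0.237,8.000)–(0.366,7.000)
cell (0,8): code 1000 → (1.000,8.778)–(0.237,8.000)
cell (1,0): code 0100 → (1.654,1.000)–(2.000,0.694)
cell (1,1): code 1100 → (1.510,2.000)–(1.654,1.000)
cell (1,2): code 1100 → (1.724,3.000)–(1.510,2.000)
cell (1,3): code 1100 → (1.863,4.000)–(1.724,3.000)
cell (1,4): code 1000 → (2.000,4.143)–(1.863,4.000)
cell (1,6): code 0110 → (1.000,6.471)–(2.000,6.561)
cell (1,8): code 1001 → (2.000,8.670)–(1.000,8.778)
cell (2,0): code 0010 → (2.000,0.694)–(2.968,1.000)
cell (2,1): code 0111 → (2.968,1.000)–(3.000,1.101)
cell (2,2): code 1011 → (3.000,2.190)–(2.347,3.000)
cell (2,3): code 0011 → (2.347,3.000)–(2.133,4.000)
cell (2,4): code 0001 → (2.133,4.000)–(2.000,4.143)
cell (2,6): code 0010 → (2.000,6.561)–(2.442,7.000)
cell (2,7): code 0011 → (2.442,7.000)–(2.555,8.000)
cell (2,8): code 0001 → (2.555,8.000)–(2.000,8.670)
cell (3,1): code 0010 → (3.000,1.101)–(3.103,2.000)
cell (3,2): code 0001 → (3.103,2.000)–(3.000,2.190)
total: 20 segments, chained into 2 closed loop(s), length Σ = 15.636293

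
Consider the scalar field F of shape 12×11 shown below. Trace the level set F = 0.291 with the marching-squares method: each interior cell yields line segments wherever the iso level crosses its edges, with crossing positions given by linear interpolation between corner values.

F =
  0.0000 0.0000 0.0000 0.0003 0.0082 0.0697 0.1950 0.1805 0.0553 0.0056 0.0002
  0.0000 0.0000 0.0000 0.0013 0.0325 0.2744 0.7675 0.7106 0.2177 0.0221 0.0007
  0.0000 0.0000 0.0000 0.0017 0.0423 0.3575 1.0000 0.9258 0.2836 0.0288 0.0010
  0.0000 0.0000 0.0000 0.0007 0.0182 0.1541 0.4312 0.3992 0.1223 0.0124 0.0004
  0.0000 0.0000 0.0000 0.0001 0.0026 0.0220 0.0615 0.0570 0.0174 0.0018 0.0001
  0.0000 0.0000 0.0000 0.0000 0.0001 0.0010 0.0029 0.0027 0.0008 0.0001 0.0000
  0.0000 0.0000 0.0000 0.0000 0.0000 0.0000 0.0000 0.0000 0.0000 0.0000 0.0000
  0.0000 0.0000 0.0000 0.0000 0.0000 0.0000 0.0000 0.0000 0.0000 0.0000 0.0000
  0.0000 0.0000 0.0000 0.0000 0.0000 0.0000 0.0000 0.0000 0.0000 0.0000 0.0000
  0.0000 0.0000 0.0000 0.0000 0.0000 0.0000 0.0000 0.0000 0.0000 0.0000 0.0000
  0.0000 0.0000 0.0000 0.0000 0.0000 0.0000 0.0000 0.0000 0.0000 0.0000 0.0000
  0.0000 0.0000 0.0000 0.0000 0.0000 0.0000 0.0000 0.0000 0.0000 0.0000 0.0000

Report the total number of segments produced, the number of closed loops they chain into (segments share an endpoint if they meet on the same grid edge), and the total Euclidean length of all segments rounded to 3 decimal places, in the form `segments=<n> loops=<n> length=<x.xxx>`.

cell (0,5): code 0100 → (0.168,6.000)–(1.000,5.034)
cell (0,6): code 1100 → (0.208,7.000)–(0.168,6.000)
cell (0,7): code 1000 → (1.000,7.851)–(0.208,7.000)
cell (1,4): code 0100 → (1.200,5.000)–(2.000,4.789)
cell (1,5): code 1110 → (1.000,5.034)–(1.200,5.000)
cell (1,7): code 1001 → (2.000,7.988)–(1.000,7.851)
cell (2,4): code 0010 → (2.000,4.789)–(2.327,5.000)
cell (2,5): code 0111 → (2.327,5.000)–(3.000,5.494)
cell (2,7): code 1001 → (3.000,7.391)–(2.000,7.988)
cell (3,5): code 0010 → (3.000,5.494)–(3.379,6.000)
cell (3,6): code 0011 → (3.379,6.000)–(3.316,7.000)
cell (3,7): code 0001 → (3.316,7.000)–(3.000,7.391)
total: 12 segments, chained into 1 closed loop(s), length Σ = 10.004135

segments=12 loops=1 length=10.004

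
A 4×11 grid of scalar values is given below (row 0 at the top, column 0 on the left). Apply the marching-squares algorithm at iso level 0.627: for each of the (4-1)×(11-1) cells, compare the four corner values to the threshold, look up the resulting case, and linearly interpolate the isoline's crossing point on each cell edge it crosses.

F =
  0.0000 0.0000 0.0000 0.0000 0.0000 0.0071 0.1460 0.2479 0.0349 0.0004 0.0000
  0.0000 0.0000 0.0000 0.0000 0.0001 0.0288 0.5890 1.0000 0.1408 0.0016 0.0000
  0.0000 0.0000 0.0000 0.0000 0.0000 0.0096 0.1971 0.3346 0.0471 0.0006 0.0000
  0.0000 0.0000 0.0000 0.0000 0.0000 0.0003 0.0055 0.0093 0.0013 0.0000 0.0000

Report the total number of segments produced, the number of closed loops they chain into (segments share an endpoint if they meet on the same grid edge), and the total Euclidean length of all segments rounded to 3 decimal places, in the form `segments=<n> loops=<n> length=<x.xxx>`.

segments=4 loops=1 length=3.469

cell (0,6): code 0100 → (0.504,7.000)–(1.000,6.092)
cell (0,7): code 1000 → (1.000,7.434)–(0.504,7.000)
cell (1,6): code 0010 → (1.000,6.092)–(1.561,7.000)
cell (1,7): code 0001 → (1.561,7.000)–(1.000,7.434)
total: 4 segments, chained into 1 closed loop(s), length Σ = 3.469042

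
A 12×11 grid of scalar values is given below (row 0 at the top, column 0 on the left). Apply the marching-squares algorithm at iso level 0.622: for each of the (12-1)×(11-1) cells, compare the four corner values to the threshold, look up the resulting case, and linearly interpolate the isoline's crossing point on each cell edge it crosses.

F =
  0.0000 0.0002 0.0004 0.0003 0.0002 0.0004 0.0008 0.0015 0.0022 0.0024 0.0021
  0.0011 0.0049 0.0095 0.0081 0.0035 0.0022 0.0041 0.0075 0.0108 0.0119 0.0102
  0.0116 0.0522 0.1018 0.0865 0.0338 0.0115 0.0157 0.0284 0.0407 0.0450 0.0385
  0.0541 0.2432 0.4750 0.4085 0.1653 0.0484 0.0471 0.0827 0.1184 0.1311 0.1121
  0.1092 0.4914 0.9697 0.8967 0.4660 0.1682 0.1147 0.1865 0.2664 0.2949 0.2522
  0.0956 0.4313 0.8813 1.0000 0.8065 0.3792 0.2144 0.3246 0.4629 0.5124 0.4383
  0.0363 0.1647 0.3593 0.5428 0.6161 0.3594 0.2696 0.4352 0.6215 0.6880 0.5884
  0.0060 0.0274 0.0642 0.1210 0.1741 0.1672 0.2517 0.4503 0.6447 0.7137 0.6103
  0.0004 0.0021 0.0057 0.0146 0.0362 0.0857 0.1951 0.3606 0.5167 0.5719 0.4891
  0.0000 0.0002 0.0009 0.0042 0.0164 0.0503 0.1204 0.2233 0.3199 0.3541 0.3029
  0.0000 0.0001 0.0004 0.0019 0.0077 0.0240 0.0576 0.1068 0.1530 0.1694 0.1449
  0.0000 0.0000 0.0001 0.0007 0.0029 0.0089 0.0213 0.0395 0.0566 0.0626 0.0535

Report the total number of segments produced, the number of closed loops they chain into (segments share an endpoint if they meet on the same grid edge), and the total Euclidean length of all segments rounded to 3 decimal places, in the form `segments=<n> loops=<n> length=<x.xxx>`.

cell (3,1): code 0100 → (3.297,2.000)–(4.000,1.273)
cell (3,2): code 1100 → (3.437,3.000)–(3.297,2.000)
cell (3,3): code 1000 → (4.000,3.638)–(3.437,3.000)
cell (4,1): code 0110 → (4.000,1.273)–(5.000,1.424)
cell (4,3): code 1101 → (4.458,4.000)–(4.000,3.638)
cell (4,4): code 1000 → (5.000,4.432)–(4.458,4.000)
cell (5,1): code 0010 → (5.000,1.424)–(5.497,2.000)
cell (5,2): code 0011 → (5.497,2.000)–(5.827,3.000)
cell (5,3): code 0011 → (5.827,3.000)–(5.969,4.000)
cell (5,4): code 0001 → (5.969,4.000)–(5.000,4.432)
cell (5,8): code 0100 → (5.624,9.000)–(6.000,8.008)
cell (5,9): code 1000 → (6.000,9.663)–(5.624,9.000)
cell (6,7): code 0100 → (6.022,8.000)–(7.000,7.883)
cell (6,8): code 1110 → (6.000,8.008)–(6.022,8.000)
cell (6,9): code 1001 → (7.000,9.887)–(6.000,9.663)
cell (7,7): code 0010 → (7.000,7.883)–(7.177,8.000)
cell (7,8): code 0011 → (7.177,8.000)–(7.647,9.000)
cell (7,9): code 0001 → (7.647,9.000)–(7.000,9.887)
total: 18 segments, chained into 2 closed loop(s), length Σ = 15.315110

segments=18 loops=2 length=15.315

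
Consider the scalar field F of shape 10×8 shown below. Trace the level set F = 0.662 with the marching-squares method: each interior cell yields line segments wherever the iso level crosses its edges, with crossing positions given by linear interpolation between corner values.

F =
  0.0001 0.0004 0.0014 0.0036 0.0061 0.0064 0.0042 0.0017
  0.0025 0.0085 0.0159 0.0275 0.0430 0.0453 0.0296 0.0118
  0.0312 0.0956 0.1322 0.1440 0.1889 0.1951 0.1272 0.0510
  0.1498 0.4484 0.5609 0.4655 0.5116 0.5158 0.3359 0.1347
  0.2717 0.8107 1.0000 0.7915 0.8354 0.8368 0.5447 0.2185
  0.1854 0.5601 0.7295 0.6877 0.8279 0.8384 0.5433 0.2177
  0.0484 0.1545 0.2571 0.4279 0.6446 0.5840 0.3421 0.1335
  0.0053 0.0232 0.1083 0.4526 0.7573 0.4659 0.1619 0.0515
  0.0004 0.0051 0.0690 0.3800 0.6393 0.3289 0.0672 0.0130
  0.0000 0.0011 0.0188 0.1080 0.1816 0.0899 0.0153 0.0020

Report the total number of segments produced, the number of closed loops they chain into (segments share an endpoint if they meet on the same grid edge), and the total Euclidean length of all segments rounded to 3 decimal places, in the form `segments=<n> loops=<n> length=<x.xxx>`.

cell (3,0): code 0100 → (3.590,1.000)–(4.000,0.724)
cell (3,1): code 1100 → (3.230,2.000)–(3.590,1.000)
cell (3,2): code 1100 → (3.603,3.000)–(3.230,2.000)
cell (3,3): code 1100 → (3.464,4.000)–(3.603,3.000)
cell (3,4): code 1100 → (3.455,5.000)–(3.464,4.000)
cell (3,5): code 1000 → (4.000,5.598)–(3.455,5.000)
cell (4,0): code 0010 → (4.000,0.724)–(4.593,1.000)
cell (4,1): code 0111 → (4.593,1.000)–(5.000,1.602)
cell (4,5): code 1001 → (5.000,5.598)–(4.000,5.598)
cell (5,1): code 0010 → (5.000,1.602)–(5.143,2.000)
cell (5,2): code 0011 → (5.143,2.000)–(5.099,3.000)
cell (5,3): code 0011 → (5.099,3.000)–(5.905,4.000)
cell (5,4): code 0011 → (5.905,4.000)–(5.693,5.000)
cell (5,5): code 0001 → (5.693,5.000)–(5.000,5.598)
cell (6,3): code 0100 → (6.154,4.000)–(7.000,3.687)
cell (6,4): code 1000 → (7.000,4.327)–(6.154,4.000)
cell (7,3): code 0010 → (7.000,3.687)–(7.808,4.000)
cell (7,4): code 0001 → (7.808,4.000)–(7.000,4.327)
total: 18 segments, chained into 2 closed loop(s), length Σ = 16.015421

segments=18 loops=2 length=16.015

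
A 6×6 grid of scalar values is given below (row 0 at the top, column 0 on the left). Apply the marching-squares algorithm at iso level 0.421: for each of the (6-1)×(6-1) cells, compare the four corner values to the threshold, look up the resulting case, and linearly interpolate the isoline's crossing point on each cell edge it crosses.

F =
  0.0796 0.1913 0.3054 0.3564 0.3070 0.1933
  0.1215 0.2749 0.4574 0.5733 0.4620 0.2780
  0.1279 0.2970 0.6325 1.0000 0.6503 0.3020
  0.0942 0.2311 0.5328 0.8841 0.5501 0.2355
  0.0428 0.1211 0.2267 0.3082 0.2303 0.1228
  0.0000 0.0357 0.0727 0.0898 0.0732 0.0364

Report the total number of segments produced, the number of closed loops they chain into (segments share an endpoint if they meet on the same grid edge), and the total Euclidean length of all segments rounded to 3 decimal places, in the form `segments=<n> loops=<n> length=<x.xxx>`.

cell (0,1): code 0100 → (0.761,2.000)–(1.000,1.801)
cell (0,2): code 1100 → (0.298,3.000)–(0.761,2.000)
cell (0,3): code 1100 → (0.735,4.000)–(0.298,3.000)
cell (0,4): code 1000 → (1.000,4.223)–(0.735,4.000)
cell (1,1): code 0110 → (1.000,1.801)–(2.000,1.370)
cell (1,4): code 1001 → (2.000,4.658)–(1.000,4.223)
cell (2,1): code 0110 → (2.000,1.370)–(3.000,1.629)
cell (2,4): code 1001 → (3.000,4.410)–(2.000,4.658)
cell (3,1): code 0010 → (3.000,1.629)–(3.365,2.000)
cell (3,2): code 0011 → (3.365,2.000)–(3.804,3.000)
cell (3,3): code 0011 → (3.804,3.000)–(3.404,4.000)
cell (3,4): code 0001 → (3.404,4.000)–(3.000,4.410)
total: 12 segments, chained into 1 closed loop(s), length Σ = 10.359291

segments=12 loops=1 length=10.359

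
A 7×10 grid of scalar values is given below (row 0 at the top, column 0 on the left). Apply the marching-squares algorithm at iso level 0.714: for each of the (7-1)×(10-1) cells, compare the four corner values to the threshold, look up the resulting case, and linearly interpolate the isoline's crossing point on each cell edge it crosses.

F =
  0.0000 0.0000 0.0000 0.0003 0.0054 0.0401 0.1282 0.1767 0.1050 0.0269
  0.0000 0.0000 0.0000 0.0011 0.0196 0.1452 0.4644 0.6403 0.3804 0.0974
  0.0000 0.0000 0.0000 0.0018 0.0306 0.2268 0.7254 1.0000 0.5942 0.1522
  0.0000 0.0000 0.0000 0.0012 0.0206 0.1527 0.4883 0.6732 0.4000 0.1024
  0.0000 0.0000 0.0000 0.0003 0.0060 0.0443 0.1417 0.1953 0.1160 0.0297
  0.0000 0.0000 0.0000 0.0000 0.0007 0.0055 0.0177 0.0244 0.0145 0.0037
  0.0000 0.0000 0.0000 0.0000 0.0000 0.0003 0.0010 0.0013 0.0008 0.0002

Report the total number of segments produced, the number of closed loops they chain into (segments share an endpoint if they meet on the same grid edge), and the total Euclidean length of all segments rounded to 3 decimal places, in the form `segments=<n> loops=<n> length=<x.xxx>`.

segments=6 loops=1 length=4.837

cell (1,5): code 0100 → (1.956,6.000)–(2.000,5.977)
cell (1,6): code 1100 → (1.205,7.000)–(1.956,6.000)
cell (1,7): code 1000 → (2.000,7.705)–(1.205,7.000)
cell (2,5): code 0010 → (2.000,5.977)–(2.048,6.000)
cell (2,6): code 0011 → (2.048,6.000)–(2.875,7.000)
cell (2,7): code 0001 → (2.875,7.000)–(2.000,7.705)
total: 6 segments, chained into 1 closed loop(s), length Σ = 4.837268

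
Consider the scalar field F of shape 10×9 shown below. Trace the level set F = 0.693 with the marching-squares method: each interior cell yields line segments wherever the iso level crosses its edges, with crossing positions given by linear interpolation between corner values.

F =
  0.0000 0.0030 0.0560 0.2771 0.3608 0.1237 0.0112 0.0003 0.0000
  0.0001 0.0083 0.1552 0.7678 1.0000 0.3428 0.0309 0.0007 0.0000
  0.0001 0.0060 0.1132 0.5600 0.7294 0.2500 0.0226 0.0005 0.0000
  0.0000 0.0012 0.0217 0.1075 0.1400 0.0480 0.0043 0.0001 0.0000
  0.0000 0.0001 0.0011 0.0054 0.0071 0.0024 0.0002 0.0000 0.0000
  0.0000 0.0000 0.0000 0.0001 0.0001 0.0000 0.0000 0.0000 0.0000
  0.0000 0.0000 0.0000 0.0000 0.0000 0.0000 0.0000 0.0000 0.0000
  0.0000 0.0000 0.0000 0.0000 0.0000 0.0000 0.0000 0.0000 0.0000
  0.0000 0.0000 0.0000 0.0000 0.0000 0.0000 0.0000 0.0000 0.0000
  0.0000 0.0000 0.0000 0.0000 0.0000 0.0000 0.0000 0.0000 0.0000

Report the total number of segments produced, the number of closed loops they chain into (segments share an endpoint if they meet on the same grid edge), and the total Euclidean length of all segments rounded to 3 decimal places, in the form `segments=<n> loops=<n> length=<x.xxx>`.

cell (0,2): code 0100 → (0.848,3.000)–(1.000,2.878)
cell (0,3): code 1100 → (0.520,4.000)–(0.848,3.000)
cell (0,4): code 1000 → (1.000,4.467)–(0.520,4.000)
cell (1,2): code 0010 → (1.000,2.878)–(1.360,3.000)
cell (1,3): code 0111 → (1.360,3.000)–(2.000,3.785)
cell (1,4): code 1001 → (2.000,4.076)–(1.000,4.467)
cell (2,3): code 0010 → (2.000,3.785)–(2.062,4.000)
cell (2,4): code 0001 → (2.062,4.000)–(2.000,4.076)
total: 8 segments, chained into 1 closed loop(s), length Σ = 4.705977

segments=8 loops=1 length=4.706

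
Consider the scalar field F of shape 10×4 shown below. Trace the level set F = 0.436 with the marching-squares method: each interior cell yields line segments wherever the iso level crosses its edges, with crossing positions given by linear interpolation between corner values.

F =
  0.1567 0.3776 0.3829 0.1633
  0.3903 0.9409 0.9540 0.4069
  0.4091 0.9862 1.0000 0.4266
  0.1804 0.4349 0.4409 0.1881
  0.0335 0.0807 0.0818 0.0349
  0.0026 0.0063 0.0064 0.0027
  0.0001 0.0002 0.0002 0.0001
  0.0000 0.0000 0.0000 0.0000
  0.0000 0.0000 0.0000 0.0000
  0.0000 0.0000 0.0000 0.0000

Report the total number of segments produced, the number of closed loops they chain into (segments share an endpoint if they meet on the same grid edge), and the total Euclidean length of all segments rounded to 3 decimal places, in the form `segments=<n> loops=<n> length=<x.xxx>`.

cell (0,0): code 0100 → (0.104,1.000)–(1.000,0.083)
cell (0,1): code 1100 → (0.093,2.000)–(0.104,1.000)
cell (0,2): code 1000 → (1.000,2.947)–(0.093,2.000)
cell (1,0): code 0110 → (1.000,0.083)–(2.000,0.047)
cell (1,2): code 1001 → (2.000,2.984)–(1.000,2.947)
cell (2,0): code 0010 → (2.000,0.047)–(2.998,1.000)
cell (2,1): code 0111 → (2.998,1.000)–(3.000,1.183)
cell (2,2): code 1001 → (3.000,2.019)–(2.000,2.984)
cell (3,1): code 0010 → (3.000,1.183)–(3.014,2.000)
cell (3,2): code 0001 → (3.014,2.000)–(3.000,2.019)
total: 10 segments, chained into 1 closed loop(s), length Σ = 9.388031

segments=10 loops=1 length=9.388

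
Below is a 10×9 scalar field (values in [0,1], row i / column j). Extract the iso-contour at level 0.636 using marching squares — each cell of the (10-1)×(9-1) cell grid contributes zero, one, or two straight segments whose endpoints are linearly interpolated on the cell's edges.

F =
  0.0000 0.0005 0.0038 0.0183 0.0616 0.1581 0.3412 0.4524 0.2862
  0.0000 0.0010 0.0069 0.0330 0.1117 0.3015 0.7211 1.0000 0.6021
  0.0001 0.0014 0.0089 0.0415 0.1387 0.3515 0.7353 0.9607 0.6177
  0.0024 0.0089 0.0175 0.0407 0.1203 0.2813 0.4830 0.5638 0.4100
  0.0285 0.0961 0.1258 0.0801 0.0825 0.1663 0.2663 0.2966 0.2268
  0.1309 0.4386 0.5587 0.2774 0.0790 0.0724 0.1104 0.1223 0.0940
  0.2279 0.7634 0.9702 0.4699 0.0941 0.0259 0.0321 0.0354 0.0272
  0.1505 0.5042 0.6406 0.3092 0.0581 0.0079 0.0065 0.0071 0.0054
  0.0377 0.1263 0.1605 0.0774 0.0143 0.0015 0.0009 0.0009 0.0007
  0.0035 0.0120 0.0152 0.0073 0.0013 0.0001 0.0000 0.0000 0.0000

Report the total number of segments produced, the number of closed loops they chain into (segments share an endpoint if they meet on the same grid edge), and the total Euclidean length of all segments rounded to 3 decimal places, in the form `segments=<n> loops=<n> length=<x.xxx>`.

segments=16 loops=2 length=12.816

cell (0,5): code 0100 → (0.776,6.000)–(1.000,5.797)
cell (0,6): code 1100 → (0.335,7.000)–(0.776,6.000)
cell (0,7): code 1000 → (1.000,7.915)–(0.335,7.000)
cell (1,5): code 0110 → (1.000,5.797)–(2.000,5.741)
cell (1,7): code 1001 → (2.000,7.947)–(1.000,7.915)
cell (2,5): code 0010 → (2.000,5.741)–(2.394,6.000)
cell (2,6): code 0011 → (2.394,6.000)–(2.818,7.000)
cell (2,7): code 0001 → (2.818,7.000)–(2.000,7.947)
cell (5,0): code 0100 → (5.608,1.000)–(6.000,0.762)
cell (5,1): code 1100 → (5.188,2.000)–(5.608,1.000)
cell (5,2): code 1000 → (6.000,2.668)–(5.188,2.000)
cell (6,0): code 0010 → (6.000,0.762)–(6.492,1.000)
cell (6,1): code 0111 → (6.492,1.000)–(7.000,1.966)
cell (6,2): code 1001 → (7.000,2.014)–(6.000,2.668)
cell (7,1): code 0010 → (7.000,1.966)–(7.010,2.000)
cell (7,2): code 0001 → (7.010,2.000)–(7.000,2.014)
total: 16 segments, chained into 2 closed loop(s), length Σ = 12.816138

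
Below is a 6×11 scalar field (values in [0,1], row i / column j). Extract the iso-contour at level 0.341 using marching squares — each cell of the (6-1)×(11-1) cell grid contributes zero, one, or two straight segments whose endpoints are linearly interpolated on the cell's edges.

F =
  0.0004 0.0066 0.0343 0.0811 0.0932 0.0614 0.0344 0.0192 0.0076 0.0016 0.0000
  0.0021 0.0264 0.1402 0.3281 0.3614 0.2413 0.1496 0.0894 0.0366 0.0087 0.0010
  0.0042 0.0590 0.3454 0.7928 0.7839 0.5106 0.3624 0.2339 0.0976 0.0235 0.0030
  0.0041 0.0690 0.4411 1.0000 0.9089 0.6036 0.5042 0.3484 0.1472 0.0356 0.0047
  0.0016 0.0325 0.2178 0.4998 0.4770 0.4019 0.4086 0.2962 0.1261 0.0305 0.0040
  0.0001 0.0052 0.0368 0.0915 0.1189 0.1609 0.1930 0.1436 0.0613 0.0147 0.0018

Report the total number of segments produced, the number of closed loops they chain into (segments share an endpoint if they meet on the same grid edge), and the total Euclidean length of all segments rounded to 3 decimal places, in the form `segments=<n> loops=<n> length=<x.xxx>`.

cell (0,3): code 0100 → (0.924,4.000)–(1.000,3.387)
cell (0,4): code 1000 → (1.000,4.170)–(0.924,4.000)
cell (1,1): code 0100 → (1.979,2.000)–(2.000,1.985)
cell (1,2): code 1100 → (1.028,3.000)–(1.979,2.000)
cell (1,3): code 1110 → (1.000,3.387)–(1.028,3.000)
cell (1,4): code 1101 → (1.370,5.000)–(1.000,4.170)
cell (1,5): code 1100 → (1.899,6.000)–(1.370,5.000)
cell (1,6): code 1000 → (2.000,6.167)–(1.899,6.000)
cell (2,1): code 0110 → (2.000,1.985)–(3.000,1.731)
cell (2,6): code 1101 → (2.935,7.000)–(2.000,6.167)
cell (2,7): code 1000 → (3.000,7.037)–(2.935,7.000)
cell (3,1): code 0010 → (3.000,1.731)–(3.448,2.000)
cell (3,2): code 0111 → (3.448,2.000)–(4.000,2.437)
cell (3,6): code 1011 → (4.000,6.601)–(3.142,7.000)
cell (3,7): code 0001 → (3.142,7.000)–(3.000,7.037)
cell (4,2): code 0010 → (4.000,2.437)–(4.389,3.000)
cell (4,3): code 0011 → (4.389,3.000)–(4.380,4.000)
cell (4,4): code 0011 → (4.380,4.000)–(4.253,5.000)
cell (4,5): code 0011 → (4.253,5.000)–(4.314,6.000)
cell (4,6): code 0001 → (4.314,6.000)–(4.000,6.601)
total: 20 segments, chained into 1 closed loop(s), length Σ = 13.883644

segments=20 loops=1 length=13.884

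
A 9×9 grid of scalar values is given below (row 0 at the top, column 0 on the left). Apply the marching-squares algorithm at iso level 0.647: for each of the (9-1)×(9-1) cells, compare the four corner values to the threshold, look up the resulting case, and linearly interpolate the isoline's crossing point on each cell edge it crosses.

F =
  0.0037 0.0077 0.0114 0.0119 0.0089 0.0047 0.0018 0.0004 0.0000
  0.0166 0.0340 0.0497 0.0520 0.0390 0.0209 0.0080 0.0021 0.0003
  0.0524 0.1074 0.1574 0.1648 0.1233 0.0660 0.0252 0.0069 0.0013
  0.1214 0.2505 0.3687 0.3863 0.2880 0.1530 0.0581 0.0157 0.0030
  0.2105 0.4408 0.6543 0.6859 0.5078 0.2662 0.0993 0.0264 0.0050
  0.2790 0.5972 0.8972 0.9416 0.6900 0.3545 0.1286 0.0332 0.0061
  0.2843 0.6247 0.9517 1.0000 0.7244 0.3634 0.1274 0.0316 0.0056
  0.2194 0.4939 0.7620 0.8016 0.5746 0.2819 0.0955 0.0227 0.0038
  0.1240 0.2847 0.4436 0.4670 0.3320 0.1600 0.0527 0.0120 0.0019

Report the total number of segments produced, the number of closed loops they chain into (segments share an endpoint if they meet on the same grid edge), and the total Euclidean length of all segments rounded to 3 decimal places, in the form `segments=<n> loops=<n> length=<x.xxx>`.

segments=14 loops=1 length=10.599

cell (3,1): code 0100 → (3.974,2.000)–(4.000,1.966)
cell (3,2): code 1100 → (3.870,3.000)–(3.974,2.000)
cell (3,3): code 1000 → (4.000,3.218)–(3.870,3.000)
cell (4,1): code 0110 → (4.000,1.966)–(5.000,1.166)
cell (4,3): code 1101 → (4.764,4.000)–(4.000,3.218)
cell (4,4): code 1000 → (5.000,4.128)–(4.764,4.000)
cell (5,1): code 0110 → (5.000,1.166)–(6.000,1.068)
cell (5,4): code 1001 → (6.000,4.214)–(5.000,4.128)
cell (6,1): code 0110 → (6.000,1.068)–(7.000,1.571)
cell (6,3): code 1011 → (7.000,3.681)–(6.517,4.000)
cell (6,4): code 0001 → (6.517,4.000)–(6.000,4.214)
cell (7,1): code 0010 → (7.000,1.571)–(7.361,2.000)
cell (7,2): code 0011 → (7.361,2.000)–(7.462,3.000)
cell (7,3): code 0001 → (7.462,3.000)–(7.000,3.681)
total: 14 segments, chained into 1 closed loop(s), length Σ = 10.599327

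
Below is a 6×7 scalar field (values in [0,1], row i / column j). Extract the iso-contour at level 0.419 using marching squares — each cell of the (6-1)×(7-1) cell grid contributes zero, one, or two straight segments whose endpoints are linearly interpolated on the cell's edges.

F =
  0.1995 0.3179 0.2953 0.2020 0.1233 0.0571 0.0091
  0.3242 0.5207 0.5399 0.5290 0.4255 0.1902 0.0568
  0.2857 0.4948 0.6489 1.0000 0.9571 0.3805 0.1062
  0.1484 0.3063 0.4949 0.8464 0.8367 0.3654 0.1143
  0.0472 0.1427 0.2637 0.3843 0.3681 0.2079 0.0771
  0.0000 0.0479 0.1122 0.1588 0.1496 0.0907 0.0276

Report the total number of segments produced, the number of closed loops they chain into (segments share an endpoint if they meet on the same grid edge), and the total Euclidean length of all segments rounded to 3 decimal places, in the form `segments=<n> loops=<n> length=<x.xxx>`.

cell (0,0): code 0100 → (0.499,1.000)–(1.000,0.482)
cell (0,1): code 1100 → (0.506,2.000)–(0.499,1.000)
cell (0,2): code 1100 → (0.664,3.000)–(0.506,2.000)
cell (0,3): code 1100 → (0.978,4.000)–(0.664,3.000)
cell (0,4): code 1000 → (1.000,4.028)–(0.978,4.000)
cell (1,0): code 0110 → (1.000,0.482)–(2.000,0.637)
cell (1,4): code 1001 → (2.000,4.933)–(1.000,4.028)
cell (2,0): code 0010 → (2.000,0.637)–(2.402,1.000)
cell (2,1): code 0111 → (2.402,1.000)–(3.000,1.598)
cell (2,4): code 1001 → (3.000,4.886)–(2.000,4.933)
cell (3,1): code 0010 → (3.000,1.598)–(3.328,2.000)
cell (3,2): code 0011 → (3.328,2.000)–(3.925,3.000)
cell (3,3): code 0011 → (3.925,3.000)–(3.891,4.000)
cell (3,4): code 0001 → (3.891,4.000)–(3.000,4.886)
total: 14 segments, chained into 1 closed loop(s), length Σ = 12.506722

segments=14 loops=1 length=12.507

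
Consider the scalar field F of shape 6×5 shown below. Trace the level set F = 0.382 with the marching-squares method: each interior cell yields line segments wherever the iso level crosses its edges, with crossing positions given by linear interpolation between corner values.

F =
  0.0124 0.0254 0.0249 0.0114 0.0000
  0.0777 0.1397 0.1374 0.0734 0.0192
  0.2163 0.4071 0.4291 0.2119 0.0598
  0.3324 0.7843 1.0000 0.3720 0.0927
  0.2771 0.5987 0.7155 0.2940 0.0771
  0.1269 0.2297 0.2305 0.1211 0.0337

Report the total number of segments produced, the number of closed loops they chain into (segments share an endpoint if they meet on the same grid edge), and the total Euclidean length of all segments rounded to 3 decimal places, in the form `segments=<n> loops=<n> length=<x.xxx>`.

segments=10 loops=1 length=8.939

cell (1,0): code 0100 → (1.906,1.000)–(2.000,0.868)
cell (1,1): code 1100 → (1.839,2.000)–(1.906,1.000)
cell (1,2): code 1000 → (2.000,2.217)–(1.839,2.000)
cell (2,0): code 0110 → (2.000,0.868)–(3.000,0.110)
cell (2,2): code 1001 → (3.000,2.984)–(2.000,2.217)
cell (3,0): code 0110 → (3.000,0.110)–(4.000,0.326)
cell (3,2): code 1001 → (4.000,2.791)–(3.000,2.984)
cell (4,0): code 0010 → (4.000,0.326)–(4.587,1.000)
cell (4,1): code 0011 → (4.587,1.000)–(4.688,2.000)
cell (4,2): code 0001 → (4.688,2.000)–(4.000,2.791)
total: 10 segments, chained into 1 closed loop(s), length Σ = 8.938583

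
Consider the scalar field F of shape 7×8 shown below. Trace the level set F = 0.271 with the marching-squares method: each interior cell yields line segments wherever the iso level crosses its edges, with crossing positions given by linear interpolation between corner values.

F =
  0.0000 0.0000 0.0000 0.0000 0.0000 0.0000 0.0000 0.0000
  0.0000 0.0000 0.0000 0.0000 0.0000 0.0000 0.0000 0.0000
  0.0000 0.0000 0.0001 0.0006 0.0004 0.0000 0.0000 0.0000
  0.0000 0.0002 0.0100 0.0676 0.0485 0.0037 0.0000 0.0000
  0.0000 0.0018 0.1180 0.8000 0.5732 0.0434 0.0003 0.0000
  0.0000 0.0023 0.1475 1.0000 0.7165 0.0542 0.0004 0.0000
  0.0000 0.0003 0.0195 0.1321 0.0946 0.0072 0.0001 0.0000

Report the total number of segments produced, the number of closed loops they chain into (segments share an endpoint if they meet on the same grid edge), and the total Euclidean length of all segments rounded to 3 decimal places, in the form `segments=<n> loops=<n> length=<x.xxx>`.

segments=8 loops=1 length=8.078

cell (3,2): code 0100 → (3.278,3.000)–(4.000,2.224)
cell (3,3): code 1100 → (3.424,4.000)–(3.278,3.000)
cell (3,4): code 1000 → (4.000,4.570)–(3.424,4.000)
cell (4,2): code 0110 → (4.000,2.224)–(5.000,2.145)
cell (4,4): code 1001 → (5.000,4.673)–(4.000,4.570)
cell (5,2): code 0010 → (5.000,2.145)–(5.840,3.000)
cell (5,3): code 0011 → (5.840,3.000)–(5.716,4.000)
cell (5,4): code 0001 → (5.716,4.000)–(5.000,4.673)
total: 8 segments, chained into 1 closed loop(s), length Σ = 8.078430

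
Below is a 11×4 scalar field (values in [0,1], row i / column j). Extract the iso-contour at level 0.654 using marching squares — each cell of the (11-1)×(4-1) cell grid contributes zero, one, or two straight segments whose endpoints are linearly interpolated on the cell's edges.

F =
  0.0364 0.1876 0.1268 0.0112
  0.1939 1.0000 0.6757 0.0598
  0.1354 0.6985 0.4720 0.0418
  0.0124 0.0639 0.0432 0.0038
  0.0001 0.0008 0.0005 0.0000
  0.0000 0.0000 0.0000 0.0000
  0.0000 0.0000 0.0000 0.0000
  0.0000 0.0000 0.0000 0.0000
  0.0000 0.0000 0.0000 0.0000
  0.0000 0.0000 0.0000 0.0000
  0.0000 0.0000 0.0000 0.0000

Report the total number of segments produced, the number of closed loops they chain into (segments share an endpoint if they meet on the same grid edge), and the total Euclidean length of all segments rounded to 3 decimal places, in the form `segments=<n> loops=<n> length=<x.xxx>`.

cell (0,0): code 0100 → (0.574,1.000)–(1.000,0.571)
cell (0,1): code 1100 → (0.960,2.000)–(0.574,1.000)
cell (0,2): code 1000 → (1.000,2.035)–(0.960,2.000)
cell (1,0): code 0110 → (1.000,0.571)–(2.000,0.921)
cell (1,1): code 1011 → (2.000,1.196)–(1.107,2.000)
cell (1,2): code 0001 → (1.107,2.000)–(1.000,2.035)
cell (2,0): code 0010 → (2.000,0.921)–(2.070,1.000)
cell (2,1): code 0001 → (2.070,1.000)–(2.000,1.196)
total: 8 segments, chained into 1 closed loop(s), length Σ = 4.417326

segments=8 loops=1 length=4.417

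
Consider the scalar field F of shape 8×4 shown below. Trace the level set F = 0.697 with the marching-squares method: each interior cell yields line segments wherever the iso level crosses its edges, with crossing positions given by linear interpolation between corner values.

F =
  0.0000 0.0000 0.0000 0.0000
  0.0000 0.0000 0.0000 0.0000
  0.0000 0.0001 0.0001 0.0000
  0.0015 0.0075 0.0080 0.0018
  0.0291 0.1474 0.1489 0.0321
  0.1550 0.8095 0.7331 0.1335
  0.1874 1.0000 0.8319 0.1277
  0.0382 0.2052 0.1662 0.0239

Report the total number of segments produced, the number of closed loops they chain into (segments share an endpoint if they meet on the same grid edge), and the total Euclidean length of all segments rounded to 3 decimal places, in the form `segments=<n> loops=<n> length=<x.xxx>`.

segments=8 loops=1 length=5.190

cell (4,0): code 0100 → (4.830,1.000)–(5.000,0.828)
cell (4,1): code 1100 → (4.938,2.000)–(4.830,1.000)
cell (4,2): code 1000 → (5.000,2.060)–(4.938,2.000)
cell (5,0): code 0110 → (5.000,0.828)–(6.000,0.627)
cell (5,2): code 1001 → (6.000,2.192)–(5.000,2.060)
cell (6,0): code 0010 → (6.000,0.627)–(6.381,1.000)
cell (6,1): code 0011 → (6.381,1.000)–(6.203,2.000)
cell (6,2): code 0001 → (6.203,2.000)–(6.000,2.192)
total: 8 segments, chained into 1 closed loop(s), length Σ = 5.190330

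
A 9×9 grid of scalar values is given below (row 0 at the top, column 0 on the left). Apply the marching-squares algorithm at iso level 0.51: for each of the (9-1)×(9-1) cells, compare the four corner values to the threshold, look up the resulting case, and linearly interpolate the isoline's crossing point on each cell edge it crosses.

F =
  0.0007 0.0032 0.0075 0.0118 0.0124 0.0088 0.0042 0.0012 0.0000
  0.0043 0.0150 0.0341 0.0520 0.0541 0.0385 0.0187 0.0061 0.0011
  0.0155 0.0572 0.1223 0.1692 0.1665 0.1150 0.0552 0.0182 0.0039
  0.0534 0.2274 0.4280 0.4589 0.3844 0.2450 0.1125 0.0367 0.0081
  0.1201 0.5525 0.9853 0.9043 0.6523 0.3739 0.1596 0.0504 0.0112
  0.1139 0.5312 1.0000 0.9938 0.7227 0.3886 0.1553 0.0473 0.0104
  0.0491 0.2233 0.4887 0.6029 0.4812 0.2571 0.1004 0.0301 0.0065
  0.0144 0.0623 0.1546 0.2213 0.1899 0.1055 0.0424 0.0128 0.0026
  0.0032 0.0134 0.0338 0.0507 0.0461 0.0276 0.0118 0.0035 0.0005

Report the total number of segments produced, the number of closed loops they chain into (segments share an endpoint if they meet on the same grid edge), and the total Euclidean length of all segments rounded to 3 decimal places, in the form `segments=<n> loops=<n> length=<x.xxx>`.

cell (3,0): code 0100 → (3.869,1.000)–(4.000,0.902)
cell (3,1): code 1100 → (3.147,2.000)–(3.869,1.000)
cell (3,2): code 1100 → (3.115,3.000)–(3.147,2.000)
cell (3,3): code 1100 → (3.469,4.000)–(3.115,3.000)
cell (3,4): code 1000 → (4.000,4.511)–(3.469,4.000)
cell (4,0): code 0110 → (4.000,0.902)–(5.000,0.949)
cell (4,4): code 1001 → (5.000,4.637)–(4.000,4.511)
cell (5,0): code 0010 → (5.000,0.949)–(5.069,1.000)
cell (5,1): code 0011 → (5.069,1.000)–(5.958,2.000)
cell (5,2): code 0111 → (5.958,2.000)–(6.000,2.187)
cell (5,3): code 1011 → (6.000,3.763)–(5.881,4.000)
cell (5,4): code 0001 → (5.881,4.000)–(5.000,4.637)
cell (6,2): code 0010 → (6.000,2.187)–(6.243,3.000)
cell (6,3): code 0001 → (6.243,3.000)–(6.000,3.763)
total: 14 segments, chained into 1 closed loop(s), length Σ = 10.821673

segments=14 loops=1 length=10.822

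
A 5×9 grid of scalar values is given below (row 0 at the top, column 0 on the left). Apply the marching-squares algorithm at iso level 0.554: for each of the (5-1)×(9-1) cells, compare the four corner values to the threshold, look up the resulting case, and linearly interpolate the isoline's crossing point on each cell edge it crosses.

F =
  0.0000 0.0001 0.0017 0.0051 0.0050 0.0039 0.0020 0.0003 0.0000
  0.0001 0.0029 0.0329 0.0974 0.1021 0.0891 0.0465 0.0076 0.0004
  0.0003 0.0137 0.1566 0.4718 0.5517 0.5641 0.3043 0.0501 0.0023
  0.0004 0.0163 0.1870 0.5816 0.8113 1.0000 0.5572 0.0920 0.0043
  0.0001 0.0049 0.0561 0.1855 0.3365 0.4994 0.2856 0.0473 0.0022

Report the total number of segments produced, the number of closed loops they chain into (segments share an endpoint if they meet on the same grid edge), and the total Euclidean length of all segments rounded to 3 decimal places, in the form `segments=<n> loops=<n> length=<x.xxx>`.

cell (1,4): code 0100 → (1.979,5.000)–(2.000,4.185)
cell (1,5): code 1000 → (2.000,5.039)–(1.979,5.000)
cell (2,2): code 0100 → (2.749,3.000)–(3.000,2.930)
cell (2,3): code 1100 → (2.009,4.000)–(2.749,3.000)
cell (2,4): code 1110 → (2.000,4.185)–(2.009,4.000)
cell (2,5): code 1101 → (2.987,6.000)–(2.000,5.039)
cell (2,6): code 1000 → (3.000,6.007)–(2.987,6.000)
cell (3,2): code 0010 → (3.000,2.930)–(3.070,3.000)
cell (3,3): code 0011 → (3.070,3.000)–(3.542,4.000)
cell (3,4): code 0011 → (3.542,4.000)–(3.891,5.000)
cell (3,5): code 0011 → (3.891,5.000)–(3.012,6.000)
cell (3,6): code 0001 → (3.012,6.000)–(3.000,6.007)
total: 12 segments, chained into 1 closed loop(s), length Σ = 7.550839

segments=12 loops=1 length=7.551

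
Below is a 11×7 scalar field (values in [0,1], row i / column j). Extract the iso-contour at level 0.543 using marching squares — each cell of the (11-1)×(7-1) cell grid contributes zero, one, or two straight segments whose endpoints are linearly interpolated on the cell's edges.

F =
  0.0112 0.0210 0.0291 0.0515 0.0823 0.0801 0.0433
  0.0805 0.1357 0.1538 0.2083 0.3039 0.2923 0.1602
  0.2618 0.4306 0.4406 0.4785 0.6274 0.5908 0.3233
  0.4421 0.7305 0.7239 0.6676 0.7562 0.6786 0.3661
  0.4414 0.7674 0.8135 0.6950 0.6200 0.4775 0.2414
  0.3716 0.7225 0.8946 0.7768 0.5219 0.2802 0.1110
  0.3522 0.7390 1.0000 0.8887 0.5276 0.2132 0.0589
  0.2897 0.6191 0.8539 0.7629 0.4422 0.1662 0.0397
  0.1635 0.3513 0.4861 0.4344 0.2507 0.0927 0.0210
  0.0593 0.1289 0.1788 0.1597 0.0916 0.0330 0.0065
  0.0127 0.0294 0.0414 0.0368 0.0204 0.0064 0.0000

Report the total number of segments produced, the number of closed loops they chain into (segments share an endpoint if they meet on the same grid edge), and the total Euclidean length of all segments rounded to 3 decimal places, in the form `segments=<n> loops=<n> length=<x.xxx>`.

segments=22 loops=1 length=18.480

cell (1,3): code 0100 → (1.739,4.000)–(2.000,3.433)
cell (1,4): code 1100 → (1.840,5.000)–(1.739,4.000)
cell (1,5): code 1000 → (2.000,5.179)–(1.840,5.000)
cell (2,0): code 0100 → (2.375,1.000)–(3.000,0.350)
cell (2,1): code 1100 → (2.361,2.000)–(2.375,1.000)
cell (2,2): code 1100 → (2.341,3.000)–(2.361,2.000)
cell (2,3): code 1110 → (2.000,3.433)–(2.341,3.000)
cell (2,5): code 1001 → (3.000,5.434)–(2.000,5.179)
cell (3,0): code 0110 → (3.000,0.350)–(4.000,0.312)
cell (3,4): code 1011 → (4.000,4.540)–(3.674,5.000)
cell (3,5): code 0001 → (3.674,5.000)–(3.000,5.434)
cell (4,0): code 0110 → (4.000,0.312)–(5.000,0.488)
cell (4,3): code 1011 → (5.000,3.917)–(4.785,4.000)
cell (4,4): code 0001 → (4.785,4.000)–(4.000,4.540)
cell (5,0): code 0110 → (5.000,0.488)–(6.000,0.493)
cell (5,3): code 1001 → (6.000,3.957)–(5.000,3.917)
cell (6,0): code 0110 → (6.000,0.493)–(7.000,0.769)
cell (6,3): code 1001 → (7.000,3.686)–(6.000,3.957)
cell (7,0): code 0010 → (7.000,0.769)–(7.284,1.000)
cell (7,1): code 0011 → (7.284,1.000)–(7.845,2.000)
cell (7,2): code 0011 → (7.845,2.000)–(7.669,3.000)
cell (7,3): code 0001 → (7.669,3.000)–(7.000,3.686)
total: 22 segments, chained into 1 closed loop(s), length Σ = 18.480388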